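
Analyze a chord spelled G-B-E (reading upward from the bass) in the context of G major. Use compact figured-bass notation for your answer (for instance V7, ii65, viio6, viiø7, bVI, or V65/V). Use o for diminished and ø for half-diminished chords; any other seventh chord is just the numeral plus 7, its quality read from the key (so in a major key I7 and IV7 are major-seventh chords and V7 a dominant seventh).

vi6

Stacked in thirds the chord is E-G-B: a minor triad on E.
In G major, E is the submediant; the diatonic minor triad there is vi.
With G in the bass the chord is in first inversion, so the figured bass is 6.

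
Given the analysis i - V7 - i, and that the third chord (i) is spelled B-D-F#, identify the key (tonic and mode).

B minor

The chord Bm is a minor triad rooted on B; its label is i.
If B is scale degree 1 and the mode makes that degree carry a minor triad, the tonic is B and the mode is minor.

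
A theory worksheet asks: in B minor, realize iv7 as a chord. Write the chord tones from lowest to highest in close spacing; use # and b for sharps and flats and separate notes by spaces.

E G B D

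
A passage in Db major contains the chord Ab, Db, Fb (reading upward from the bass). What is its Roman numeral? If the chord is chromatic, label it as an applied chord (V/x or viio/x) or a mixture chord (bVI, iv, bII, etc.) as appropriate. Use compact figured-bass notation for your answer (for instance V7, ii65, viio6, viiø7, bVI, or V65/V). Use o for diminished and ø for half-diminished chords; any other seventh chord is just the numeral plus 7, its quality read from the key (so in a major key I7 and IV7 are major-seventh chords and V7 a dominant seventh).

The pitches Db-Fb-Ab form a minor triad rooted on Db.
Db is the first degree of Db major. This is the minor tonic, borrowed from the parallel minor.
With Ab in the bass the chord is in second inversion, so the figured bass is 64.

i64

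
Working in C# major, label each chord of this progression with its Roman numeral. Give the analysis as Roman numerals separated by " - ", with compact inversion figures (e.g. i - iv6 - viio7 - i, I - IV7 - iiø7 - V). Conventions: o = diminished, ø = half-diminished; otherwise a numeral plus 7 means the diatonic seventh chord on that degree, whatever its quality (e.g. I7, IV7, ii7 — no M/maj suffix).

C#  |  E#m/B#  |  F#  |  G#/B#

I - iii64 - IV - V6

C#: major triad on C# = scale degree 1 → I.
E#m/B#: root E# is the mediant; minor triad there is iii64.
F#: major triad on F# = scale degree 4 → IV.
G#/B#: major triad on G# = scale degree 5 → V6.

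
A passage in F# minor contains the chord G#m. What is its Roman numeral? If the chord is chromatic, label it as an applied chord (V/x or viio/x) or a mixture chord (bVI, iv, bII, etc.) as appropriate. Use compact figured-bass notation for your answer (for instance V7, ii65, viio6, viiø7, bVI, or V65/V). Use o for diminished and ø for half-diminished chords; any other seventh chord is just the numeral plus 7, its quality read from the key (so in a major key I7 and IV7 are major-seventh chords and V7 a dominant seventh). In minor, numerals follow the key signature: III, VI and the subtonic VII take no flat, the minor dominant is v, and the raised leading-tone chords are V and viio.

Stacked in thirds the chord is G#-B-D#: a minor triad on G#.
G# is the second degree of F# minor. This is the minor supertonic, borrowed from the parallel major (the Dorian ii).

ii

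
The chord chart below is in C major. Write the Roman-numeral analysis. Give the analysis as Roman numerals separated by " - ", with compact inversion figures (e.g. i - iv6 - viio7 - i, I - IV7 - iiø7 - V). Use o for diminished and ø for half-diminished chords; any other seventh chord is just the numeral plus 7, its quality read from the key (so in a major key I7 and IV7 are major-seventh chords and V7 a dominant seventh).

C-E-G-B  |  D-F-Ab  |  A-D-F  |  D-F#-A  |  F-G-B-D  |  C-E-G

I7 - iio - ii64 - V/V - V42 - I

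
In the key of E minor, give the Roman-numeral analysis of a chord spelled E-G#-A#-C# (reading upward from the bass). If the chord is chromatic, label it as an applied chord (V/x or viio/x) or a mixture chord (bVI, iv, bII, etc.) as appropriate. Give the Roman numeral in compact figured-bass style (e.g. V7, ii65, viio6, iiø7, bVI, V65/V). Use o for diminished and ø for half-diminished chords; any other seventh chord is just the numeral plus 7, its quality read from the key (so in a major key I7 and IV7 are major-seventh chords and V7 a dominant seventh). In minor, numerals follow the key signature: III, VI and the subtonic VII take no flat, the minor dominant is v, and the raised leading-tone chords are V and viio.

viiø43/V

Stacked in thirds the chord is A#-C#-E-G#: a half-diminished seventh chord on A#.
A# sits a half step below B (V in E minor); a diminished chord there is the applied leading-tone chord of V.
With E in the bass the chord is in second inversion, so the figured bass is 43.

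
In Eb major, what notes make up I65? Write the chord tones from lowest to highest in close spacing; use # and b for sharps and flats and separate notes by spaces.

G Bb D Eb

The numeral's case and figure indicate a major seventh chord. In Eb major its root, scale degree 1, is Eb.
Stacking thirds from Eb gives Eb-G-Bb-D.
The figured bass 65 indicates first inversion, placing the third (G) in the bass: G-Bb-D-Eb.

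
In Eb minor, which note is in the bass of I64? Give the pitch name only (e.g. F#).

Bb

I in Eb minor has root Eb; the chord is Eb-G-Bb.
The figure 64 means second inversion — the fifth is in the bass.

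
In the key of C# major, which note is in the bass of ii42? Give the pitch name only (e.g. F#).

ii in C# major has root D#; the chord is D#-F#-A#-C#.
The figure 42 means third inversion — the seventh is in the bass.

C#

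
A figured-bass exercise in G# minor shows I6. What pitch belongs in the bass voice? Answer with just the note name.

I in G# minor has root G#; the chord is G#-B#-D#.
The figure 6 means first inversion — the third is in the bass.

B#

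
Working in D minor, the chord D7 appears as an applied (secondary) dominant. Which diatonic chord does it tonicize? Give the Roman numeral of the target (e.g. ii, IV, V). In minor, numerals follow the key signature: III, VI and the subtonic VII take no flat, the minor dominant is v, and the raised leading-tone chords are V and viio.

iv

The chord is a dominant seventh chord on D.
A dominant resolves down a perfect fifth: D → G. In D minor, G is scale degree 4, i.e. iv.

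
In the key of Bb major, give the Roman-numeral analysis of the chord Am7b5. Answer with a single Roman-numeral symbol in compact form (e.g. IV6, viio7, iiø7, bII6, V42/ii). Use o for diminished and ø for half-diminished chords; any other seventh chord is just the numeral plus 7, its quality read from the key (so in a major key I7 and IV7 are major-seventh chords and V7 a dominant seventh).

Stacked in thirds the chord is A-C-Eb-G: a half-diminished seventh chord on A.
In Bb major, A is the leading tone; the diatonic half-diminished seventh chord there is viiø7.

viiø7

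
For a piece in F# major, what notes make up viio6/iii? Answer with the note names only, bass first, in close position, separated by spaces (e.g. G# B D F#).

B# D# G##

The slash marks an applied leading-tone chord: viio of iii. In F# major, iii is A#, so the leading tone to it is G##, a half step below.
Building a diminished triad on G## gives G##-B#-D#.
The figured bass 6 indicates first inversion, placing the third (B#) in the bass: B#-D#-G##.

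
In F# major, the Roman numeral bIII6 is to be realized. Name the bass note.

bIII in F# major has root A; the chord is A-C#-E.
The figure 6 means first inversion — the third is in the bass.

C#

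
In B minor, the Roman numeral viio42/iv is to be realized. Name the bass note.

The applied chord viio42/iv is rooted on D#: D#-F#-A-C.
The figure 42 means third inversion — the seventh is in the bass.

C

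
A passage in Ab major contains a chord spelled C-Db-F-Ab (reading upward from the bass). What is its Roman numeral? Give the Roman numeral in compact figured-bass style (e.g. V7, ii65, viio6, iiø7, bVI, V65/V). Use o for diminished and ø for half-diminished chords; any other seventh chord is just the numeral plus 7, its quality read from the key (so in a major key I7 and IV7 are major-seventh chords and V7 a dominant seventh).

Stacked in thirds the chord is Db-F-Ab-C: a major seventh chord on Db.
Db is scale degree 4 in Ab major, and a major seventh chord on that degree is written IV7.
With C in the bass the chord is in third inversion, so the figured bass is 42.

IV42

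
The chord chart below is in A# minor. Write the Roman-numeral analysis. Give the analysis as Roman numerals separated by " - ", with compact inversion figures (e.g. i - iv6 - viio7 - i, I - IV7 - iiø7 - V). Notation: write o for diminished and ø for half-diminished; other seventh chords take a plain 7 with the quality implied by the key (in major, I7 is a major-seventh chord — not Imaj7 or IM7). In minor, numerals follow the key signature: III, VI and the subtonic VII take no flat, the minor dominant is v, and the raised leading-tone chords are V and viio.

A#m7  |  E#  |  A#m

i7 - V - i

A#m7: root A# is the tonic; minor seventh chord there is i7.
E#: major triad on E# = scale degree 5 → V.
A#m has root A#, degree 1 in A# minor, so i.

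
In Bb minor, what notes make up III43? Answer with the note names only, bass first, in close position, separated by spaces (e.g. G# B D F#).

In Bb minor, scale degree 3 is Db, and the diatonic chord built there is a major seventh chord.
That chord is spelled Db-F-Ab-C.
The figured bass 43 indicates second inversion, placing the fifth (Ab) in the bass: Ab-C-Db-F.

Ab C Db F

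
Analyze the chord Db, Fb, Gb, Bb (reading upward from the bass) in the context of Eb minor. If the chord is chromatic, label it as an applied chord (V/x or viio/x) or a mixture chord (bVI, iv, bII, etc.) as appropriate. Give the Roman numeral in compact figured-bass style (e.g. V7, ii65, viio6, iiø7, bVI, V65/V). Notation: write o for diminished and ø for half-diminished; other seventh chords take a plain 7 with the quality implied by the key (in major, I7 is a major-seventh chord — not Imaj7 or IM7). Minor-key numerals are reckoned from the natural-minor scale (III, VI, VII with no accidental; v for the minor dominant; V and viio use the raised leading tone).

V43/VI

The pitches Gb-Bb-Db-Fb form a dominant seventh chord rooted on Gb.
Gb is not a diatonic chord root with this quality in Eb minor, but it lies a perfect fifth above Cb (VI), so the chord functions as an applied dominant of VI.
With Db in the bass the chord is in second inversion, so the figured bass is 43.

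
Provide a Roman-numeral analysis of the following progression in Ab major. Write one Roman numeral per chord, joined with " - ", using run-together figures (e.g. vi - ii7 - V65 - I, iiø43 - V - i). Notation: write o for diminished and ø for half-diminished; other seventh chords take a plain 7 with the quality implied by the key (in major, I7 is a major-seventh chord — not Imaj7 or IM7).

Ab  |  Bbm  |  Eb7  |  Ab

Ab: major triad on Ab = scale degree 1 → I.
Bbm has root Bb, degree 2 in Ab major, so ii.
Eb7: dominant seventh chord on Eb = scale degree 5 → V7.
Ab: root Ab is the tonic; major triad there is I.

I - ii - V7 - I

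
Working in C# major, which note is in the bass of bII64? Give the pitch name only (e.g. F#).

A

bII in C# major has root D; the chord is D-F#-A.
The figure 64 means second inversion — the fifth is in the bass.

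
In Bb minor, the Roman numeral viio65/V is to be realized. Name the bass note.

The applied chord viio65/V is rooted on E: E-G-Bb-Db.
The figure 65 means first inversion — the third is in the bass.

G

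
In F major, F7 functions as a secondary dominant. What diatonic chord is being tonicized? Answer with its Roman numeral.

The chord is a dominant seventh chord on F.
A dominant resolves down a perfect fifth: F → Bb. In F major, Bb is scale degree 4, i.e. IV.

IV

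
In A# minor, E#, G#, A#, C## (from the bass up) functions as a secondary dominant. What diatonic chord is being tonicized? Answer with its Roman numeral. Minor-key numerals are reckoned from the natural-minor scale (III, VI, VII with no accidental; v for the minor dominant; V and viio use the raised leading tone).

iv

The chord is a dominant seventh chord on A#.
A dominant resolves down a perfect fifth: A# → D#. In A# minor, D# is scale degree 4, i.e. iv.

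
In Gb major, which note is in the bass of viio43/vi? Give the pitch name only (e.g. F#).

The applied chord viio43/vi is rooted on D: D-F-Ab-Cb.
The figure 43 means second inversion — the fifth is in the bass.

Ab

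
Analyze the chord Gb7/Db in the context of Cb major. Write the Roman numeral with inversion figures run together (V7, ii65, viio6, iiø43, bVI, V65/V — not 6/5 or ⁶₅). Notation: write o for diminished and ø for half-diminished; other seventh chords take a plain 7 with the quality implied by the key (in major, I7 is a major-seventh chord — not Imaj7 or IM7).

V43

The pitches Gb-Bb-Db-Fb form a dominant seventh chord rooted on Gb.
Gb is scale degree 5 in Cb major, and a dominant seventh chord on that degree is written V7.
With Db in the bass the chord is in second inversion, so the figured bass is 43.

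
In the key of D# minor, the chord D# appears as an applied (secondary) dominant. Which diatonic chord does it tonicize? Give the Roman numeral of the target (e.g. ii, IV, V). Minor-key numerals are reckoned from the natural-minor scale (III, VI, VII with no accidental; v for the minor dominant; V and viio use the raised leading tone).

iv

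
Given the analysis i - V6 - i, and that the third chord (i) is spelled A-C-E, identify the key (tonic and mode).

A minor

The chord Am is a minor triad rooted on A; its label is i.
If A is scale degree 1 and the mode makes that degree carry a minor triad, the tonic is A and the mode is minor.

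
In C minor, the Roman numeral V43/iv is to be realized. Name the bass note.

The applied chord V43/iv is rooted on C: C-E-G-Bb.
The figure 43 means second inversion — the fifth is in the bass.

G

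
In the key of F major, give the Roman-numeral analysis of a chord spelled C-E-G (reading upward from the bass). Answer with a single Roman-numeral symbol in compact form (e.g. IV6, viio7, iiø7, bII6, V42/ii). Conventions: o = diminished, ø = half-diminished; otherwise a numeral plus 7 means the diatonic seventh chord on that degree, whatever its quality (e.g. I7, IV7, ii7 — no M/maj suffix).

V

Stacked in thirds the chord is C-E-G: a major triad on C.
In F major, C is the dominant; the diatonic major triad there is V.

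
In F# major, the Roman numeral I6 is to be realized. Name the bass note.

A#

I in F# major has root F#; the chord is F#-A#-C#.
The figure 6 means first inversion — the third is in the bass.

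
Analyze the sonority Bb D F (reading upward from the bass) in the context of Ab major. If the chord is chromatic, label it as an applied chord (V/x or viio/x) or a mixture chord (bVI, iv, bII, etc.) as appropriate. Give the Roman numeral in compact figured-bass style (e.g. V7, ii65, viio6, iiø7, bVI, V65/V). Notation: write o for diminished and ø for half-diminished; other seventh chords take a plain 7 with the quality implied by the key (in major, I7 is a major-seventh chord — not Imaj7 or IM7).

The pitches Bb-D-F form a major triad rooted on Bb.
Bb is not a diatonic chord root with this quality in Ab major, but it lies a perfect fifth above Eb (V), so the chord functions as an applied dominant of V.

V/V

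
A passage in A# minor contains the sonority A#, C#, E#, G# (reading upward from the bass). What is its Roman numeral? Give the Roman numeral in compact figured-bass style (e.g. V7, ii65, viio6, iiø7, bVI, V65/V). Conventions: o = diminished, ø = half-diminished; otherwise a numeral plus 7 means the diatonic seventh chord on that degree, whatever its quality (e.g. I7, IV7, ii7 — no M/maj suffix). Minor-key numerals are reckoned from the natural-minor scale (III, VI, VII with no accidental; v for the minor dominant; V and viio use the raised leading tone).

i7

The pitches A#-C#-E#-G# form a minor seventh chord rooted on A#.
A# is scale degree 1 in A# minor, and a minor seventh chord on that degree is written i7.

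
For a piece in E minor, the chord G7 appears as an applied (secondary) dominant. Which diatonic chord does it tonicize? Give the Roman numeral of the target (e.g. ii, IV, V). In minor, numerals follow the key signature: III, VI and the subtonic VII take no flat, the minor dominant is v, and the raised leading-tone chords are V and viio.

The chord is a dominant seventh chord on G.
A dominant resolves down a perfect fifth: G → C. In E minor, C is scale degree 6, i.e. VI.

VI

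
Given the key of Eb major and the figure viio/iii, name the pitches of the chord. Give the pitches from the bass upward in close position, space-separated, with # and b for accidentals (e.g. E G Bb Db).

F# A C

viio/iii is a secondary leading-tone chord. The target iii is G in Eb major; the applied chord is rooted a semitone below, on F#.
Building a diminished triad on F# gives F#-A-C.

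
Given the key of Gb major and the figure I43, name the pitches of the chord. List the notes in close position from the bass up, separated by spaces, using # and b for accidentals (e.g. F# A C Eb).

Db F Gb Bb

The numeral's case and figure indicate a major seventh chord. In Gb major its root, scale degree 1, is Gb.
That chord is spelled Gb-Bb-Db-F.
With the 43 figure the chord is in second inversion; from the bass Db upward in close position it reads Db-F-Gb-Bb.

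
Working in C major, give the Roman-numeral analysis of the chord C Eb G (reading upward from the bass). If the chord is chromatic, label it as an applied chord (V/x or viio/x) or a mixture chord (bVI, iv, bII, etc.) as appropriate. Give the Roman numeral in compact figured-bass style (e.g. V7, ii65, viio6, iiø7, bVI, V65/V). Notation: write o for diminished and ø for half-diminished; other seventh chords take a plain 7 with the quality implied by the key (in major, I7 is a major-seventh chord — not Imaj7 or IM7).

Stacked in thirds the chord is C-Eb-G: a minor triad on C.
C is the first degree of C major. This is the minor tonic, borrowed from the parallel minor.

i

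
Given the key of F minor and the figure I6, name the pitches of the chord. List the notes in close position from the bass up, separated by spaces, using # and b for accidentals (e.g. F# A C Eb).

Scale degree 1 in F minor is F; here the chord built on it is altered to a major triad. I6 is the major tonic (Picardy third), borrowed from the parallel major.
So the chord is F-A-C, a major triad.
The figured bass 6 indicates first inversion, placing the third (A) in the bass: A-C-F.

A C F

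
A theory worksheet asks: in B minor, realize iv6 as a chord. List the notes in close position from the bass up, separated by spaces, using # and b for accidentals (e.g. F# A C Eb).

G B E

In B minor, the fourth degree is E, and the diatonic chord built there is a minor triad.
Stacking thirds from E gives E-G-B.
The figured bass 6 indicates first inversion, placing the third (G) in the bass: G-B-E.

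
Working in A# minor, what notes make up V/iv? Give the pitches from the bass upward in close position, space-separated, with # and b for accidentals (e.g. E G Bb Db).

A# C## E#

V/iv is a secondary dominant — the dominant triad of iv. iv in A# minor is D#, so the applied chord's root is A#, a perfect fifth above.
Building a major triad on A# gives A#-C##-E#.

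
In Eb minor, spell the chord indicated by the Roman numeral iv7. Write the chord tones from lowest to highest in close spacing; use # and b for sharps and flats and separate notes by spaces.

Ab Cb Eb Gb

In Eb minor, the subdominant is Ab, and the diatonic chord built there is a minor seventh chord.
That chord is spelled Ab-Cb-Eb-Gb.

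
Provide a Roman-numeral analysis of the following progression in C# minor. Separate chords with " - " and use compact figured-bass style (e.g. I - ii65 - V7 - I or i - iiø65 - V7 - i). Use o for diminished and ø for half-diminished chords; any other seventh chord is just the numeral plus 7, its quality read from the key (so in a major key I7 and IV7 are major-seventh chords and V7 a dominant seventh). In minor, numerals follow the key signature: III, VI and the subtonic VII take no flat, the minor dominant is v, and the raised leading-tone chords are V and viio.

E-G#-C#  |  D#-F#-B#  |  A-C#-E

i6 - viio6 - VI

E-G#-C# has root C#, degree 1 in C# minor, so i6.
D#-F#-B#: diminished triad on B# = scale degree 7 → viio6.
A-C#-E: major triad on A = scale degree 6 → VI.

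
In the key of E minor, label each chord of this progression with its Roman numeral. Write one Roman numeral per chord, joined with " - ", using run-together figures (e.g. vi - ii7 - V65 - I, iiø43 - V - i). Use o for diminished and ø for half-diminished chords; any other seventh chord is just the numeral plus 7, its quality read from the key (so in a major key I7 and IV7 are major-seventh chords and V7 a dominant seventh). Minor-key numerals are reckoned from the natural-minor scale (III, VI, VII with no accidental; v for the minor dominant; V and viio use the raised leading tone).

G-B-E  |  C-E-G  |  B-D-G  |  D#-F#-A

G-B-E has root E, degree 1 in E minor, so i6.
C-E-G has root C, degree 6 in E minor, so VI.
B-D-G: root G is the mediant; major triad there is III6.
D#-F#-A: diminished triad on D# = scale degree 7 → viio.

i6 - VI - III6 - viio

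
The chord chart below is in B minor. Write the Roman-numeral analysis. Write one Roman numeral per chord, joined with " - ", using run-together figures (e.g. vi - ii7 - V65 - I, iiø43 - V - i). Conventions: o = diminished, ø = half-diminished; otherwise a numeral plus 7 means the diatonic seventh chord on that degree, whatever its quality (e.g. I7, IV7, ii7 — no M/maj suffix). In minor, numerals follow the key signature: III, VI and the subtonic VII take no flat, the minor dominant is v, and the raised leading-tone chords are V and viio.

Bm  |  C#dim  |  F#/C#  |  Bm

Bm has root B, degree 1 in B minor, so i.
C#dim: root C# is the supertonic; diminished triad there is iio.
F#/C#: root F# is the dominant; major triad there is V64.
Bm has root B, degree 1 in B minor, so i.

i - iio - V64 - i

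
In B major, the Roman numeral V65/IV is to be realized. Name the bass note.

D#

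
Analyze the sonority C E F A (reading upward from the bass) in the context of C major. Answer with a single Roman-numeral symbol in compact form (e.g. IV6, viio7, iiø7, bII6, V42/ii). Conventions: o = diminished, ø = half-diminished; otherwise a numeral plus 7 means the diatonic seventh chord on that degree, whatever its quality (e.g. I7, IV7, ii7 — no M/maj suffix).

IV43

Stacked in thirds the chord is F-A-C-E: a major seventh chord on F.
In C major, F is the subdominant; the diatonic major seventh chord there is IV7.
With C in the bass the chord is in second inversion, so the figured bass is 43.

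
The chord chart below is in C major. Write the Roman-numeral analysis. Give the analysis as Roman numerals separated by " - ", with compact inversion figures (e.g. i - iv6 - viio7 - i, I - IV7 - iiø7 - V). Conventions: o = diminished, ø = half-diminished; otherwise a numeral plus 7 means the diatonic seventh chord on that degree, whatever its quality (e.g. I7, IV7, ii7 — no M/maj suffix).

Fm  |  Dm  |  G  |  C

iv - ii - V - I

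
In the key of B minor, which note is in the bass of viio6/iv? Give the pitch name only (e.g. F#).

The applied chord viio6/iv is rooted on D#: D#-F#-A.
The figure 6 means first inversion — the third is in the bass.

F#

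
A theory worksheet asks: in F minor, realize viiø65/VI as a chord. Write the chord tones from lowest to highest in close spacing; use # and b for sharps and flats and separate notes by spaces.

The slash marks an applied leading-tone chord: viio of VI. In F minor, VI is Db, so the leading tone to it is C, a half step below.
Building a half-diminished seventh chord on C gives C-Eb-Gb-Bb.
With the 65 figure the chord is in first inversion; from the bass Eb upward in close position it reads Eb-Gb-Bb-C.

Eb Gb Bb C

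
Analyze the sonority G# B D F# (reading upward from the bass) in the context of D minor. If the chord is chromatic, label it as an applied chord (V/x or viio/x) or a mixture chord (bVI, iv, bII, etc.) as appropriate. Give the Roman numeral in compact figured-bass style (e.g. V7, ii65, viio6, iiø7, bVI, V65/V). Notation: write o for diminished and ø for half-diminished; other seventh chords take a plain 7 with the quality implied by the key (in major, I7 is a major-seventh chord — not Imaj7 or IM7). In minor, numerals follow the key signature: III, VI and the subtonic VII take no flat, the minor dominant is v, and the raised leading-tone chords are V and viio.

viiø7/V

Stacked in thirds the chord is G#-B-D-F#: a half-diminished seventh chord on G#.
G# sits a half step below A (V in D minor); a diminished chord there is the applied leading-tone chord of V.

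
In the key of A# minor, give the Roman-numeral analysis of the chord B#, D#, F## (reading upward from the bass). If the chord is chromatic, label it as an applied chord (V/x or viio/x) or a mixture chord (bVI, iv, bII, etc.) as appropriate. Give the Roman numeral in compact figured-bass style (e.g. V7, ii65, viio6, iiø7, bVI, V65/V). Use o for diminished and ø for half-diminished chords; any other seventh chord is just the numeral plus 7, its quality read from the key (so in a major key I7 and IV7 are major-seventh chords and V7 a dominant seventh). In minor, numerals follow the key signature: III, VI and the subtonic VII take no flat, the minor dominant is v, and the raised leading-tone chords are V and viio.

The pitches B#-D#-F## form a minor triad rooted on B#.
B# is the second degree of A# minor. This is the minor supertonic, borrowed from the parallel major (the Dorian ii).

ii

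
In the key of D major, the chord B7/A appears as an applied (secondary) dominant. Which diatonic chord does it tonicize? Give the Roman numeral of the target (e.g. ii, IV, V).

The chord is a dominant seventh chord on B.
A dominant resolves down a perfect fifth: B → E. In D major, E is scale degree 2, i.e. ii.

ii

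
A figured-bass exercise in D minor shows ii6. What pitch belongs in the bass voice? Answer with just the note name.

G

ii in D minor has root E; the chord is E-G-B.
The figure 6 means first inversion — the third is in the bass.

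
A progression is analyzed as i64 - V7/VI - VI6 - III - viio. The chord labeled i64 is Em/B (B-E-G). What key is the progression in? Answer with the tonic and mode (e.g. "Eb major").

i64 is given as B-E-G — a minor triad with root E.
If E is scale degree 1 and the mode makes that degree carry a minor triad, the tonic is E and the mode is minor.

E minor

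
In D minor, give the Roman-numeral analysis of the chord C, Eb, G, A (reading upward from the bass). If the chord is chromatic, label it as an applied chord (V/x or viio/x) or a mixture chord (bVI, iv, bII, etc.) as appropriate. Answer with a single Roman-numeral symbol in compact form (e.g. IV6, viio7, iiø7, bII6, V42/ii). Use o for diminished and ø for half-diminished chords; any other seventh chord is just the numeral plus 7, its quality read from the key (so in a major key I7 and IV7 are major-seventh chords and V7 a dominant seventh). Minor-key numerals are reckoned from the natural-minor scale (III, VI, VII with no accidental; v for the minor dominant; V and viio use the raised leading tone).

viiø65/VI

Stacked in thirds the chord is A-C-Eb-G: a half-diminished seventh chord on A.
A sits a half step below Bb (VI in D minor); a diminished chord there is the applied leading-tone chord of VI.
With C in the bass the chord is in first inversion, so the figured bass is 65.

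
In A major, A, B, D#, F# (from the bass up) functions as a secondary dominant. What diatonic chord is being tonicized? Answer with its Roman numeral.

V

The chord is a dominant seventh chord on B.
A dominant resolves down a perfect fifth: B → E. In A major, E is scale degree 5, i.e. V.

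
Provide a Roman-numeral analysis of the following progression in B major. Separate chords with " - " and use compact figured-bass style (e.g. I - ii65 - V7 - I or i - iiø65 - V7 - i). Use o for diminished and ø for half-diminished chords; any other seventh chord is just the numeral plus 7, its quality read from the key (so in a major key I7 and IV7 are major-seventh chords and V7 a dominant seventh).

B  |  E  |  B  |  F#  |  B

I - IV - I - V - I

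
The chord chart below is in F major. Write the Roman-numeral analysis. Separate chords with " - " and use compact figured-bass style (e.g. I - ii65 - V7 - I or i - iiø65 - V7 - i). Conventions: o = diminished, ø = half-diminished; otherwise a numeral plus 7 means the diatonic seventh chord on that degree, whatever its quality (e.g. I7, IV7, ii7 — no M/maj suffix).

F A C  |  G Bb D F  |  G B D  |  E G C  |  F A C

I - ii7 - V/V - V6 - I

F-A-C: major triad on F = scale degree 1 → I.
G-Bb-D-F: minor seventh chord on G = scale degree 2 → ii7.
G-B-D is the secondary dominant of V (major triad on G): V/V.
E-G-C: root C is the dominant; major triad there is V6.
F-A-C: major triad on F = scale degree 1 → I.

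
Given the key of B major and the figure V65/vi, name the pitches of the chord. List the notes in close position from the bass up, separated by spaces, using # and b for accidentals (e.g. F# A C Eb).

F## A# C# D#

V65/vi is a secondary dominant — the dominant seventh of vi. vi in B major is G#, so the applied chord's root is D#, a perfect fifth above.
Building a dominant seventh chord on D# gives D#-F##-A#-C#.
The figured bass 65 indicates first inversion, placing the third (F##) in the bass: F##-A#-C#-D#.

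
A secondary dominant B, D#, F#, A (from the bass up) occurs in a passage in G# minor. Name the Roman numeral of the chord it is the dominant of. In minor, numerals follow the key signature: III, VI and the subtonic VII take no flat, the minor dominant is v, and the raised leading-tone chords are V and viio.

VI

The chord is a dominant seventh chord on B.
A dominant resolves down a perfect fifth: B → E. In G# minor, E is scale degree 6, i.e. VI.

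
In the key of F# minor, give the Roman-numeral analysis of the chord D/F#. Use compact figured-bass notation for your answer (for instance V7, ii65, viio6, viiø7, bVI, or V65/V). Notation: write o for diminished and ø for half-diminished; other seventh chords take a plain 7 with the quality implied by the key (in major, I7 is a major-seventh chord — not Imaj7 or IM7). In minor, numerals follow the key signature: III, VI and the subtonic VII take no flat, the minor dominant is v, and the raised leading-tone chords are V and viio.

VI6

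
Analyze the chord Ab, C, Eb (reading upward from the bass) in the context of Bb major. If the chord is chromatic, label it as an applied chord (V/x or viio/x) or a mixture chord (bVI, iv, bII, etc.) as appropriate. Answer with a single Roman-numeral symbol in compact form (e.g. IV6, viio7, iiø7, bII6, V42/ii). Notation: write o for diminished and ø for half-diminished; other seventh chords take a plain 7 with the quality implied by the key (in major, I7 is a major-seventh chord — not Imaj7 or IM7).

bVII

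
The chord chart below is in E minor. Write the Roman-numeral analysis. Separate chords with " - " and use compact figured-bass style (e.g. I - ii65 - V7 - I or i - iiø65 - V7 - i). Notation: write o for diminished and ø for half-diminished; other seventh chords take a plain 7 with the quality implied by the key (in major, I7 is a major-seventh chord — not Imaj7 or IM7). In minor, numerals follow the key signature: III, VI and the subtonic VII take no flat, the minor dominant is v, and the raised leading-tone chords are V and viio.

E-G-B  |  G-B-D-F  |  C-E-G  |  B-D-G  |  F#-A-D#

i - V7/VI - VI - III6 - viio6

E-G-B: minor triad on E = scale degree 1 → i.
G-B-D-F: a dominant seventh chord on G, the applied dominant of VI → V7/VI.
C-E-G: root C is the submediant; major triad there is VI.
B-D-G has root G, degree 3 in E minor, so III6.
F#-A-D#: root D# is the leading tone; diminished triad there is viio6.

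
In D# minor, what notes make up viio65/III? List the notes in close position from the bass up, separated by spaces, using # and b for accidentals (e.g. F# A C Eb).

G# B D E#

The slash marks an applied leading-tone chord: viio of III. In D# minor, III is F#, so the leading tone to it is E#, a half step below.
Building a fully diminished seventh chord on E# gives E#-G#-B-D.
The figured bass 65 indicates first inversion, placing the third (G#) in the bass: G#-B-D-E#.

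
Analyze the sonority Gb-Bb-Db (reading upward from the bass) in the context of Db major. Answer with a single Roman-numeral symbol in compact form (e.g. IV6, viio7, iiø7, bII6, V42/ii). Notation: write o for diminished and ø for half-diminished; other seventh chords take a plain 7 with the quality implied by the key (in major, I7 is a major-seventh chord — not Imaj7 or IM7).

The pitches Gb-Bb-Db form a major triad rooted on Gb.
Gb is scale degree 4 in Db major, and a major triad on that degree is written IV.

IV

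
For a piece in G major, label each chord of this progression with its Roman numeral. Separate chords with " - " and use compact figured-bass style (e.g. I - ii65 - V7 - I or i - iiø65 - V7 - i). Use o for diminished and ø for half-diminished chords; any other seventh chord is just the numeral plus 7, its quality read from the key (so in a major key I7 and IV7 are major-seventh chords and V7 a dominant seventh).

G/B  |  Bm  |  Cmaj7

I6 - iii - IV7

G/B: major triad on G = scale degree 1 → I6.
Bm has root B, degree 3 in G major, so iii.
Cmaj7 has root C, degree 4 in G major, so IV7.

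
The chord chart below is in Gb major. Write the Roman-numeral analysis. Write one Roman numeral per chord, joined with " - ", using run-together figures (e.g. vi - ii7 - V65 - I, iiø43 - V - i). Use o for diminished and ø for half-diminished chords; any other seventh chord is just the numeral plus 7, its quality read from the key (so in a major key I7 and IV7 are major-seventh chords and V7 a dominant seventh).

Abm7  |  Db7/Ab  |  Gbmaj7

ii7 - V43 - I7

Abm7: root Ab is the supertonic; minor seventh chord there is ii7.
Db7/Ab has root Db, degree 5 in Gb major, so V43.
Gbmaj7: root Gb is the tonic; major seventh chord there is I7.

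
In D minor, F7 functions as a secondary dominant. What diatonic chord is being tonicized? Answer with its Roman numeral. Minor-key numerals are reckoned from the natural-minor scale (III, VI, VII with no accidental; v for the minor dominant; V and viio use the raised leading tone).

The chord is a dominant seventh chord on F.
A dominant resolves down a perfect fifth: F → Bb. In D minor, Bb is scale degree 6, i.e. VI.

VI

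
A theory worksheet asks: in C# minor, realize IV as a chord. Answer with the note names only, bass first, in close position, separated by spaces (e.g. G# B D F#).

F# A# C#

Scale degree 4 in C# minor is F#; here the chord built on it is altered to a major triad. IV is the major subdominant, borrowed from the parallel major.
So the chord is F#-A#-C#, a major triad.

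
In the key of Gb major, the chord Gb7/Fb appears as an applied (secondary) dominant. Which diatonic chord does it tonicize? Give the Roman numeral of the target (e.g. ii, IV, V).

IV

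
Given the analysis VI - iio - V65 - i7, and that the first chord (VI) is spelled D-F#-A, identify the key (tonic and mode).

The chord D is a major triad rooted on D; its label is VI.
If D is scale degree 6 and the mode makes that degree carry a major triad, the tonic is F# and the mode is minor.

F# minor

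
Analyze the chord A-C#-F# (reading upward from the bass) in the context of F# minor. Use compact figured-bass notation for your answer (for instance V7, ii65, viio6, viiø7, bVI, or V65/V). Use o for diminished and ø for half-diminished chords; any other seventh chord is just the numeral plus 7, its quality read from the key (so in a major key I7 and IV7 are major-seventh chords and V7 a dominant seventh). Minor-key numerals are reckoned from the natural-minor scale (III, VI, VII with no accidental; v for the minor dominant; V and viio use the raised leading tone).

i6

Stacked in thirds the chord is F#-A-C#: a minor triad on F#.
F# is scale degree 1 in F# minor, and a minor triad on that degree is written i.
With A in the bass the chord is in first inversion, so the figured bass is 6.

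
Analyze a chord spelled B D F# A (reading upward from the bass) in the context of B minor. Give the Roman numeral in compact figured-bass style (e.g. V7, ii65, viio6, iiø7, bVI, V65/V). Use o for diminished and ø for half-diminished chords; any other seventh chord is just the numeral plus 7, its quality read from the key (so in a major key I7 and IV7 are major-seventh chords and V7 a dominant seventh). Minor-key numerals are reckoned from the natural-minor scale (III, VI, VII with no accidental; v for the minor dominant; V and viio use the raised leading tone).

Stacked in thirds the chord is B-D-F#-A: a minor seventh chord on B.
B is scale degree 1 in B minor, and a minor seventh chord on that degree is written i7.

i7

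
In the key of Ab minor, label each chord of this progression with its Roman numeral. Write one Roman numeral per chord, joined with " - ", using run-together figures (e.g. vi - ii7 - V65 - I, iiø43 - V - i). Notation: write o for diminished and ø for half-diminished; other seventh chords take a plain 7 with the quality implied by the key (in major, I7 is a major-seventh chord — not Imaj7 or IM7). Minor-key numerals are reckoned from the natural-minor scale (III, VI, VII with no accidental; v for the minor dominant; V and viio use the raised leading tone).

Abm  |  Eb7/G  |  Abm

Abm has root Ab, degree 1 in Ab minor, so i.
Eb7/G: root Eb is the dominant; dominant seventh chord there is V65.
Abm has root Ab, degree 1 in Ab minor, so i.

i - V65 - i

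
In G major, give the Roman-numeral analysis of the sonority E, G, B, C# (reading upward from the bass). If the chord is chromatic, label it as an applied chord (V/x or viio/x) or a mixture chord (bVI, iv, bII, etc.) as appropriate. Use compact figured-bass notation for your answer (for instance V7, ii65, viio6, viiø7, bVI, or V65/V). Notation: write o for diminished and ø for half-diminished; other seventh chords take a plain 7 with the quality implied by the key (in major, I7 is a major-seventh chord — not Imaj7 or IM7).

viiø65/V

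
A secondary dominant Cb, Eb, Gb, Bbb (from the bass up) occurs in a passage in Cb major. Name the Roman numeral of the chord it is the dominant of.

IV

The chord is a dominant seventh chord on Cb.
A dominant resolves down a perfect fifth: Cb → Fb. In Cb major, Fb is scale degree 4, i.e. IV.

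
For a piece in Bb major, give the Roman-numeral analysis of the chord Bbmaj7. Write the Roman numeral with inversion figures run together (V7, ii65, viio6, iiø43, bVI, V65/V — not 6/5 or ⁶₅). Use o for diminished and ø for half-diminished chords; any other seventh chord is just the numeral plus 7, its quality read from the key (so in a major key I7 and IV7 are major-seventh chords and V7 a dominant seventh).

The pitches Bb-D-F-A form a major seventh chord rooted on Bb.
In Bb major, Bb is the tonic; the diatonic major seventh chord there is I7.

I7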